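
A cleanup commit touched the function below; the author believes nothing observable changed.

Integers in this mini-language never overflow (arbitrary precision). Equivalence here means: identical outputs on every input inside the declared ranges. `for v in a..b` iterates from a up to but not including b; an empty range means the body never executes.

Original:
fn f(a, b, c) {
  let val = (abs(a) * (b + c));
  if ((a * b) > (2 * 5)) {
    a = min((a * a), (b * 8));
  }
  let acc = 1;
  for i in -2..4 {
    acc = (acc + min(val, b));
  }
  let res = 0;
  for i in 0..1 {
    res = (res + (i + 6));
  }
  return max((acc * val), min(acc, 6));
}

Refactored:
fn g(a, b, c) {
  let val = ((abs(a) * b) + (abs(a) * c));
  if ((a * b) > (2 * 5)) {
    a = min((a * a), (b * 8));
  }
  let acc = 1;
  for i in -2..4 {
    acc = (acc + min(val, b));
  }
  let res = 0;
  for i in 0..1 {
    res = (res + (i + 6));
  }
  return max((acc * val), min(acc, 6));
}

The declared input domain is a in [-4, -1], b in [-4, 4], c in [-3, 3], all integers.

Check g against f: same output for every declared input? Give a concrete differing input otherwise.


The two versions differ — the changes include min/max/abs usage differs, plus arithmetic usage differs.
One worked example (a=-4, b=1, c=-2) — f: val = -4; ((a * b) > (2 * 5)) -> false; acc = 1; [i=-2]; acc = -3; [i=-1]; acc = -7; [i=0]; acc = -11; [i=1]; acc = -15; [i=2]; acc = -19; [i=3]; acc = -23; res = 0; [i=0]; res = 6; return 92; g: val = -4; ((a * b) > (2 * 5)) -> false; acc = 1; [i=-2]; acc = -3; [i=-1]; acc = -7; [i=0]; acc = -11; [i=1]; acc = -15; [i=2]; acc = -19; [i=3]; acc = -23; res = 0; [i=0]; res = 6; return 92; agreement on 92.
Every one of the 252 inputs gives matching results.
verdict: equivalent


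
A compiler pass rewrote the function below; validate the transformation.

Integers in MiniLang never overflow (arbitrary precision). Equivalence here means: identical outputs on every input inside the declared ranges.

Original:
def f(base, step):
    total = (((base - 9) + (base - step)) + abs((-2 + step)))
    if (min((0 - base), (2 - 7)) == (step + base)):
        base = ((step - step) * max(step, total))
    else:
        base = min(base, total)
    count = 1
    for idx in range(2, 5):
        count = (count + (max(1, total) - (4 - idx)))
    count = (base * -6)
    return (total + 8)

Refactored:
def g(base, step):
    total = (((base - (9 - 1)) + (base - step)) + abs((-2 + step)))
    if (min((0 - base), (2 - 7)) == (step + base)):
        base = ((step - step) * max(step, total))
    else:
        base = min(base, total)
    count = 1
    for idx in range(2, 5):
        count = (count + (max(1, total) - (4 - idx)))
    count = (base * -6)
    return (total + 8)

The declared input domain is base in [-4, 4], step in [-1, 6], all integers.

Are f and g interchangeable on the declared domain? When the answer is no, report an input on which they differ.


There is a counterexample at base=-4, step=-1: -5 on one side, -4 on the other.
f: total := -13 | (min((0 - base), (2 - 7)) == (step + base)): true | base := 0 | count := 1 | iter idx=2: | count := 0 | iter idx=3: | count := 0 | iter idx=4: | count := 1 | count := 0 | result -5
g: total := -12 | (min((0 - base), (2 - 7)) == (step + base)): true | base := 0 | count := 1 | iter idx=2: | count := 0 | iter idx=3: | count := 0 | iter idx=4: | count := 1 | count := 0 | result -4
verdict: not equivalent; witness: base=-4, step=-1


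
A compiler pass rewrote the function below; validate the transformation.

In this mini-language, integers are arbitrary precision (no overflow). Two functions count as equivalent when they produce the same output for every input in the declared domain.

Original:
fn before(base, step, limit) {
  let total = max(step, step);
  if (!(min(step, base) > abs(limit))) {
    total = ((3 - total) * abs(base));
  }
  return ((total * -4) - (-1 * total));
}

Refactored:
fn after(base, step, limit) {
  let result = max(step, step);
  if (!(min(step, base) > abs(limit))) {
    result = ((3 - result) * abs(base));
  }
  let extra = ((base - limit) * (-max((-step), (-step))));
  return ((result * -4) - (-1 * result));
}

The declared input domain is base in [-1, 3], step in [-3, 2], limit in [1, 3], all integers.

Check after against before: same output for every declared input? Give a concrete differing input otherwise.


Changes here: arithmetic usage differs, statement counts differ, local variable names differ, min/max/abs usage differs; the full 90-point sweep finds no disagreement.
verdict: equivalent


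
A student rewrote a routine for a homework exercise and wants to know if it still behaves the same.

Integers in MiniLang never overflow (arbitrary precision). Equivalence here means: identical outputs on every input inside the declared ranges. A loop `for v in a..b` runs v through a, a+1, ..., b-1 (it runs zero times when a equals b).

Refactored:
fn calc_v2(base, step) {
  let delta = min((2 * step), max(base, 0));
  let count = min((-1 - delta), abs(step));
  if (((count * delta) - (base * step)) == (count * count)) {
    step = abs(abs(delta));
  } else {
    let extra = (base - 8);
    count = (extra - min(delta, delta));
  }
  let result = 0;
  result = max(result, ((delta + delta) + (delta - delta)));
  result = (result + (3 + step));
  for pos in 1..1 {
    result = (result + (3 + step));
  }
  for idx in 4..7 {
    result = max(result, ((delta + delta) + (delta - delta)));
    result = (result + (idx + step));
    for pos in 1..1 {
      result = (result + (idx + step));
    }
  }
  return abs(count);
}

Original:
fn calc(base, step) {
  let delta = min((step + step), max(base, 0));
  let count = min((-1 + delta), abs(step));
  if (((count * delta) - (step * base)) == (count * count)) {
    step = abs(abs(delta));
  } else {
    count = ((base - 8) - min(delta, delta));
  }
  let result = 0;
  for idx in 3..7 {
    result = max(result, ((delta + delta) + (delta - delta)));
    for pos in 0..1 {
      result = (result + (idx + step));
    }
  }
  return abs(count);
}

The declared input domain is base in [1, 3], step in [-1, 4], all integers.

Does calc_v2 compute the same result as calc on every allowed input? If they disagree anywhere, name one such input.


There is a counterexample at base=3, step=-1: 3 on one side, 1 on the other.
calc: delta := -2 | count := -3 | (((count * delta) - (step * base)) == (count * count)): true | step := 2 | result := 0 | iter idx=3: | result := 0 | iter pos=0: | result := 5 | iter idx=4: | result := 5 | iter pos=0: | result := 11 | iter idx=5: | result := 11 | iter pos=0: | result := 18 | iter idx=6: | result := 18 | iter pos=0: | result := 26 | result 3
calc_v2: delta := -2 | count := 1 | (((count * delta) - (base * step)) == (count * count)): true | step := 2 | result := 0 | result := 0 | result := 5 | loop over pos: empty range | iter idx=4: | result := 5 | result := 11 | loop over pos: empty range | iter idx=5: | result := 11 | result := 18 | loop over pos: empty range | iter idx=6: | result := 18 | result := 26 | loop over pos: empty range | result 1
verdict: not equivalent; witness: base=3, step=-1


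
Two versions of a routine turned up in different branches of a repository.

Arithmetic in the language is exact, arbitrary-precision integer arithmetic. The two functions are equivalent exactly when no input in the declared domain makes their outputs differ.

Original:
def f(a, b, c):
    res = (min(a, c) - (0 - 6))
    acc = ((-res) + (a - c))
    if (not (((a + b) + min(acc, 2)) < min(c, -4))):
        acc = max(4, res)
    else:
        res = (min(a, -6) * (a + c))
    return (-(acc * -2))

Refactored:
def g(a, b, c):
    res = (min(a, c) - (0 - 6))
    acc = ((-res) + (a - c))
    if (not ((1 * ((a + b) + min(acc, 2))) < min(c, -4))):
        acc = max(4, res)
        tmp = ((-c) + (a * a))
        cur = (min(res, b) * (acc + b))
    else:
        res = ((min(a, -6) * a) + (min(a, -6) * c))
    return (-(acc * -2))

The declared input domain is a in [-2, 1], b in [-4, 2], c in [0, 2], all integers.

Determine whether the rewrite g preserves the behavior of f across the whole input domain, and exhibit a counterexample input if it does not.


Reading the diff, among the changes: statement counts differ, plus min/max/abs usage differs, plus local variable names differ, plus constant usage differs, plus arithmetic usage differs.
Tracing a=-1, b=-3, c=2: f: res := 5 | acc := -8 | (not (((a + b) + min(acc, 2)) < min(c, -4))): false | res := -6 | result -16 | g: res := 5 | acc := -8 | (not ((1 * ((a + b) + min(acc, 2))) < min(c, -4))): false | res := -6 | result -16 — matching result -16.
An exhaustive pass over the 84 declared inputs shows identical outputs.
verdict: equivalent


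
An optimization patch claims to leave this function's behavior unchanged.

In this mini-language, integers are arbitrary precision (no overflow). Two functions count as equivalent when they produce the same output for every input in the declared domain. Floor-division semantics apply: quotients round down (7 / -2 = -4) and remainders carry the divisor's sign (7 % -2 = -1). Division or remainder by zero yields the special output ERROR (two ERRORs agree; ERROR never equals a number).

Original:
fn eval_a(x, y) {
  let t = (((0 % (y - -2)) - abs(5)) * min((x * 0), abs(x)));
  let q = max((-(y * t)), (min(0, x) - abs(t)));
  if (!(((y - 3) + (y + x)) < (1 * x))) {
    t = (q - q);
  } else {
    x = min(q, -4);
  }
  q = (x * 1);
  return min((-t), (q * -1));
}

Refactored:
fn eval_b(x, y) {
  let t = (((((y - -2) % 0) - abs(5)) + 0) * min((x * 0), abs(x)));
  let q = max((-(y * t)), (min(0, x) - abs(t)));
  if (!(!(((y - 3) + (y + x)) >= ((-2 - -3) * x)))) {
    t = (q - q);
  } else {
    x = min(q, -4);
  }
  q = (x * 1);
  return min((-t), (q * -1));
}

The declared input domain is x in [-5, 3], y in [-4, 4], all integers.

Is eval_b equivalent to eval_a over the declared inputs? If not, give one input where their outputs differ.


Run the pair on x=-5, y=-4.
eval_a: t := 0 | q := 0 | (!(((y - 3) + (y + x)) < (1 * x))): false | x := -4 | q := -4 | result 0
eval_b: divide-by-zero, output ERROR
0 != ERROR, so the rewrite changes behavior.
verdict: not equivalent; witness: x=-5, y=-4


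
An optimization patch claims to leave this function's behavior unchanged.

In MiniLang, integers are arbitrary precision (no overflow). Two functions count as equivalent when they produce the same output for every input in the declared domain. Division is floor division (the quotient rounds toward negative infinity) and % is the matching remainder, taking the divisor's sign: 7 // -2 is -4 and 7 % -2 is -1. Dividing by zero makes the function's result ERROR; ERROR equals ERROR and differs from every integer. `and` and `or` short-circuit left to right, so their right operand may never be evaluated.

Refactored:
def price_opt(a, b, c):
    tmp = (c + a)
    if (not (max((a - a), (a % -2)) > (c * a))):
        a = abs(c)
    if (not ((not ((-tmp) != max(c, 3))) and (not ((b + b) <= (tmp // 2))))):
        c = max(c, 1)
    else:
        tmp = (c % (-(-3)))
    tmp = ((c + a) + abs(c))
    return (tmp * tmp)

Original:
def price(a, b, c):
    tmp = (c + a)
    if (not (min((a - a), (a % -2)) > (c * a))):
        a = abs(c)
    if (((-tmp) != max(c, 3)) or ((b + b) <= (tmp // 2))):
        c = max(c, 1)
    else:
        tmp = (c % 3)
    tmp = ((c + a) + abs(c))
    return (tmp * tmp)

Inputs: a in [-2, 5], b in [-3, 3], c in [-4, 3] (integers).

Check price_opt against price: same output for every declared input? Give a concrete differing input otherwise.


Not equivalent: a=-1, b=-3, c=1 separates them (9 vs 1).
price: tmp = 0; (not (min((a - a), (a % -2)) > (c * a))) -> true; a = 1; (((-tmp) != max(c, 3)) or ((b + b) <= (tmp // 2))) -> true; c = 1; tmp = 3; return 9
price_opt: tmp = 0; (not (max((a - a), (a % -2)) > (c * a))) -> false; (not ((not ((-tmp) != max(c, 3))) and (not ((b + b) <= (tmp // 2))))) -> true; c = 1; tmp = 1; return 1
verdict: not equivalent; witness: a=-1, b=-3, c=1


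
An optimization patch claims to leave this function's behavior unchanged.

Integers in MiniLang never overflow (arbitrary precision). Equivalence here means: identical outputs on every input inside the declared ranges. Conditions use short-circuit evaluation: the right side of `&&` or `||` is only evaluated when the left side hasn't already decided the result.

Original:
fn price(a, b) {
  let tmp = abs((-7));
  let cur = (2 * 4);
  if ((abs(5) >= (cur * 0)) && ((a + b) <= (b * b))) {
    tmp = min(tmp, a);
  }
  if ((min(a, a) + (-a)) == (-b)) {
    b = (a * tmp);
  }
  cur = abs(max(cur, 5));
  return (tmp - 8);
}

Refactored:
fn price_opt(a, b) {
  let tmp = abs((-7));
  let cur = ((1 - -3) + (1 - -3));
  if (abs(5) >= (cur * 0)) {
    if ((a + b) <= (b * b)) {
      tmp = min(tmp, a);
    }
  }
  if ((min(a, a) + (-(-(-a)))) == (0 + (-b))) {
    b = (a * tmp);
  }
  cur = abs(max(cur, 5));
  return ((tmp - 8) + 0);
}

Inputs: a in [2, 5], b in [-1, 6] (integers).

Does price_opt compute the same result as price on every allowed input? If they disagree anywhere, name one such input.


Equivalent — the differences include arithmetic usage differs; and branching structure differs; and statement counts differ; and constant usage differs; and boolean connective usage differs, yet no declared input distinguishes the two.
One worked example (a=2, b=5) — price: tmp = 7; cur = 8; ((abs(5) >= (cur * 0)) && ((a + b) <= (b * b))) -> true; tmp = 2; ((min(a, a) + (-a)) == (-b)) -> false; cur = 8; return -6; price_opt: tmp = 7; cur = 8; (abs(5) >= (cur * 0)) -> true; ((a + b) <= (b * b)) -> true; tmp = 2; ((min(a, a) + (-(-(-a)))) == (0 + (-b))) -> false; cur = 8; return -6; agreement on -6.
Every one of the 32 inputs gives matching results.
verdict: equivalent


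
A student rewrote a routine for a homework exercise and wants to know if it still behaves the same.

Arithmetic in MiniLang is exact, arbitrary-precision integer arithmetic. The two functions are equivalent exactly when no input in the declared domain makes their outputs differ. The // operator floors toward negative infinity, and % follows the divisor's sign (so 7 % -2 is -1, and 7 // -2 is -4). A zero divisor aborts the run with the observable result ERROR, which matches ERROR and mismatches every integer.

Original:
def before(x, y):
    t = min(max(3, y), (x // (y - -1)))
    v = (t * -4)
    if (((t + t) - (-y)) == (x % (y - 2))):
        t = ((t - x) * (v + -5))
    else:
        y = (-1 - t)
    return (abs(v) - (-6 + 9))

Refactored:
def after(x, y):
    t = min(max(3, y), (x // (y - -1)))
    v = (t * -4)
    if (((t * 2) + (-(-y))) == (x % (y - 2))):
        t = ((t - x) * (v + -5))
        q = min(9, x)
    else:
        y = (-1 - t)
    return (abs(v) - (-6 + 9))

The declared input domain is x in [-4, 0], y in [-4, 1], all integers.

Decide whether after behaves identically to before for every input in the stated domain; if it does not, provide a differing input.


Side by side, the visible changes include: constant usage differs; and min/max/abs usage differs; and local variable names differ; and arithmetic usage differs; and statement counts differ.
Spot check at x=-2, y=1 — before: t=-1, then v=4, then (((t + t) - (-y)) == (x % (y - 2))) is false, then y=0, then returns 1. after: t=-1, then v=4, then (((t * 2) + (-(-y))) == (x % (y - 2))) is false, then y=0, then returns 1. Both give 1.
An exhaustive pass over the 30 declared inputs shows identical outputs.
verdict: equivalent


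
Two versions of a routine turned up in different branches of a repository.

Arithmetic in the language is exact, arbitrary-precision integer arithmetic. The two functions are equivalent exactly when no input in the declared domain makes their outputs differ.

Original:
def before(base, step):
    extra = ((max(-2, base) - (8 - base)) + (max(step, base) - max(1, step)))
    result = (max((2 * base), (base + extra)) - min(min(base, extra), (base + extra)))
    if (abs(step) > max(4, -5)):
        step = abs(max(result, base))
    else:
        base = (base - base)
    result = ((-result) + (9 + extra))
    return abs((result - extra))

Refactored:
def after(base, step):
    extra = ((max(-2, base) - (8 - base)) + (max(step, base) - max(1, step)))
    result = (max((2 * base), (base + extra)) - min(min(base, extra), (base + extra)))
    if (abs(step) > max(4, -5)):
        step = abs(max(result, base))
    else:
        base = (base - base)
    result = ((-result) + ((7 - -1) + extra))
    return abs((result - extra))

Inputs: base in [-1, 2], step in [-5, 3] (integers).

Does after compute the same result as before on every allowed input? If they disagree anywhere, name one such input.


There is a counterexample at base=-1, step=-5: 2 on one side, 3 on the other.
before: extra = -12; result = 11; (abs(step) > max(4, -5)) -> true; step = 11; result = -14; return 2
after: extra = -12; result = 11; (abs(step) > max(4, -5)) -> true; step = 11; result = -15; return 3
verdict: not equivalent; witness: base=-1, step=-5


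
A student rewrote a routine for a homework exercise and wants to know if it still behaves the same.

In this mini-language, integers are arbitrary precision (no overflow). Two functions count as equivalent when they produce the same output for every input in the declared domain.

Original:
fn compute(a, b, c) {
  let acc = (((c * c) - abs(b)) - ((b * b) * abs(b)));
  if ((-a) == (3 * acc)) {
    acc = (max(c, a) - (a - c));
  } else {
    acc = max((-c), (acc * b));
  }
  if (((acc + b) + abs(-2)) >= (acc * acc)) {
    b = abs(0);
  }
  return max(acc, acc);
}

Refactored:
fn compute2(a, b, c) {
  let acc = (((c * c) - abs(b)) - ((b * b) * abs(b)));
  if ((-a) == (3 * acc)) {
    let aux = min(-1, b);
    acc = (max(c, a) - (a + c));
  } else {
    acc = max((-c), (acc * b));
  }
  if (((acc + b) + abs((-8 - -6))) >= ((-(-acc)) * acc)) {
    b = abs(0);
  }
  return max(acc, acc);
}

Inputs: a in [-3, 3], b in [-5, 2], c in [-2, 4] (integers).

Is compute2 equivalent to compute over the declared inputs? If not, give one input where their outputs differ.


Input a=-3, b=0, c=-1: 1 from compute versus 3 from compute2.
verdict: not equivalent; witness: a=-3, b=0, c=-1


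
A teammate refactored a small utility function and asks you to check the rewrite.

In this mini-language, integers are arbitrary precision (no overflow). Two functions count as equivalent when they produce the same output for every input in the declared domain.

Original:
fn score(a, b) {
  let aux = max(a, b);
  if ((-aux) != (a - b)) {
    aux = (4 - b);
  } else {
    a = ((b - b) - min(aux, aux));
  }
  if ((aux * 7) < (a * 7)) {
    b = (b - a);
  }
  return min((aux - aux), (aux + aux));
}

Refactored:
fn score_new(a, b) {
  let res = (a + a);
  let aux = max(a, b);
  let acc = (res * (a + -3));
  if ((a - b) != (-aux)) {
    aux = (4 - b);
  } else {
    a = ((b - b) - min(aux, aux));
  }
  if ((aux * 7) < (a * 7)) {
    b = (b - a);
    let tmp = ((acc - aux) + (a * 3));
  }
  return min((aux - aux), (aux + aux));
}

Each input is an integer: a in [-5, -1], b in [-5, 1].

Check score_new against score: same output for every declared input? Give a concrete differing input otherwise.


Although constant usage differs, and local variable names differ, and arithmetic usage differs, and statement counts differ, 35/35 inputs agree.
verdict: equivalent


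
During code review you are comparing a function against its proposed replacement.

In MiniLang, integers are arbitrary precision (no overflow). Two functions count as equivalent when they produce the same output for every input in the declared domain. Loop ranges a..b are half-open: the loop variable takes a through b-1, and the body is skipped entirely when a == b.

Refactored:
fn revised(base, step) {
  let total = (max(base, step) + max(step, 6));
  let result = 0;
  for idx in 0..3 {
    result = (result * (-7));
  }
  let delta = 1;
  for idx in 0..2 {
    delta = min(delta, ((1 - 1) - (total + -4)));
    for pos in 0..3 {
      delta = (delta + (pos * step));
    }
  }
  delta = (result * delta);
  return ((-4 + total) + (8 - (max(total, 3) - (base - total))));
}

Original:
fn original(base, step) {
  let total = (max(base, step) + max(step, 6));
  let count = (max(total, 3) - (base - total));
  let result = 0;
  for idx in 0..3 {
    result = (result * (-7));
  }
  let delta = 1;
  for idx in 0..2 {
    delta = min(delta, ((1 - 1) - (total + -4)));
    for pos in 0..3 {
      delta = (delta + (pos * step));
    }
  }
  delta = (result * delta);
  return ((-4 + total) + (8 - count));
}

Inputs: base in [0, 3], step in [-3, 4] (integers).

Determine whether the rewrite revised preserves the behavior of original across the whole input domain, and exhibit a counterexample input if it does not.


Behavior is preserved: although statement counts differ; also local variable names differ, the outputs never diverge.
As a probe, take base=1, step=2: original runs total := 8 | count := 15 | result := 0 | iter idx=0: | result := 0 | iter idx=1: | result := 0 | iter idx=2: | result := 0 | delta := 1 | iter idx=0: | delta := -4 | iter pos=0: | delta := -4 | iter pos=1: | delta := -2 | iter pos=2: | delta := 2 | iter idx=1: | delta := -4 | iter pos=0: | delta := -4 | iter pos=1: | delta := -2 | iter pos=2: | delta := 2 | delta := 0 | result -3; revised runs total := 8 | result := 0 | iter idx=0: | result := 0 | iter idx=1: | result := 0 | iter idx=2: | result := 0 | delta := 1 | iter idx=0: | delta := -4 | iter pos=0: | delta := -4 | iter pos=1: | delta := -2 | iter pos=2: | delta := 2 | iter idx=1: | delta := -4 | iter pos=0: | delta := -4 | iter pos=1: | delta := -2 | iter pos=2: | delta := 2 | delta := 0 | result -3; both end at -3.
Across all 32 domain points the two functions coincide.
verdict: equivalent


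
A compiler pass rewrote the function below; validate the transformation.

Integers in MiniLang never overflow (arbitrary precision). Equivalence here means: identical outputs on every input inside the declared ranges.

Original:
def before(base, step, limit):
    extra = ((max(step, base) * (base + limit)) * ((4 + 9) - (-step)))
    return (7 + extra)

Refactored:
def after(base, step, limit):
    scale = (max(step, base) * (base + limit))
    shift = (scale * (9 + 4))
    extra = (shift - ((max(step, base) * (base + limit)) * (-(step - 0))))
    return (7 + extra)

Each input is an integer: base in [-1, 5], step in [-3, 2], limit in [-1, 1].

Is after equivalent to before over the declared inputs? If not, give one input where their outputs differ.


Behavior is preserved: although local variable names differ, and min/max/abs usage differs, and statement counts differ, and arithmetic usage differs, and constant usage differs, the outputs never diverge.
One worked example (base=4, step=-1, limit=-1) — before: extra becomes 144; next final value 151; after: scale becomes 12; next shift becomes 156; next extra becomes 144; next final value 151; agreement on 151.
Across all 126 domain points the two functions coincide.
verdict: equivalent


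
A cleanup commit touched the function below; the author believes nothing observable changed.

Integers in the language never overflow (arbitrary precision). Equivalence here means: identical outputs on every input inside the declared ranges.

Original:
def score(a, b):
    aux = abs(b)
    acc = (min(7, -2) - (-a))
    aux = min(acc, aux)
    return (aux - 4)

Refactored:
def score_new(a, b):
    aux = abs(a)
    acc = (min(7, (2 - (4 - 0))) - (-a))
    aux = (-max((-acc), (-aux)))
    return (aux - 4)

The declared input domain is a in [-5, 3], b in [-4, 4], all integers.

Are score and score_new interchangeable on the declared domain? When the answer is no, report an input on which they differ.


The rewrite breaks on a=3, b=0, where the results are -4 and -3.
score: aux := 0 | acc := 1 | aux := 0 | result -4
score_new: aux := 3 | acc := 1 | aux := 1 | result -3
verdict: not equivalent; witness: a=3, b=0


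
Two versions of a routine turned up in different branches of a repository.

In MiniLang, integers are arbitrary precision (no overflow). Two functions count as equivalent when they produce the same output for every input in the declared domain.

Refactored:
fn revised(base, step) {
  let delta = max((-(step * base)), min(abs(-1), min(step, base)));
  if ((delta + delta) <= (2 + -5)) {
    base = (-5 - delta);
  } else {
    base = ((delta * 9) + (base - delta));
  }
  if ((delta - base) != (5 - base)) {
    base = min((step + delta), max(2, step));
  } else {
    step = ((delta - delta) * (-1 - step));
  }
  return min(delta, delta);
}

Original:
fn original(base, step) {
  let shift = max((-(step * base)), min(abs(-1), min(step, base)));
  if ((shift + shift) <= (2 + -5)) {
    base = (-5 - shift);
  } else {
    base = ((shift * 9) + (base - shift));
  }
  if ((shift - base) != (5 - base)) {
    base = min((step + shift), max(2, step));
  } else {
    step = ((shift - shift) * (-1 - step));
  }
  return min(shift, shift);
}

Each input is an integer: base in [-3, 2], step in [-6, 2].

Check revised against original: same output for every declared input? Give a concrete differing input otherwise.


Equivalent — the differences include local variable names differ, yet no declared input distinguishes the two.
One worked example (base=-3, step=0) — original: shift=0, then ((shift + shift) <= (2 + -5)) is false, then base=-3, then ((shift - base) != (5 - base)) is true, then base=0, then returns 0; revised: delta=0, then ((delta + delta) <= (2 + -5)) is false, then base=-3, then ((delta - base) != (5 - base)) is true, then base=0, then returns 0; agreement on 0.
An exhaustive pass over the 54 declared inputs shows identical outputs.
verdict: equivalent


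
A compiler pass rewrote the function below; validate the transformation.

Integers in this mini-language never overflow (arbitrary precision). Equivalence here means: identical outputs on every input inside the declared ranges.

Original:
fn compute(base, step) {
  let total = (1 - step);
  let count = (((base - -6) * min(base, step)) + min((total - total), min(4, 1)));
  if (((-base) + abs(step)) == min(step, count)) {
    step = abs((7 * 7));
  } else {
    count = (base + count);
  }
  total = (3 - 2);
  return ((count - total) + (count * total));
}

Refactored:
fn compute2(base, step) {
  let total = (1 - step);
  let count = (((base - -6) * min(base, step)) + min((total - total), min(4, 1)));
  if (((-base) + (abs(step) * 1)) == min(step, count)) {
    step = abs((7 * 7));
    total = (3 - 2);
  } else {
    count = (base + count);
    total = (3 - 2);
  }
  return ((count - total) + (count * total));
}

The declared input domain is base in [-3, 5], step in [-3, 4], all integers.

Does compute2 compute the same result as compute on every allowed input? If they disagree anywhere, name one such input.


The two are interchangeable: arithmetic usage differs; and constant usage differs; and statement counts differ, and every declared input agrees.
Spot check at base=5, step=-2 — compute: total becomes 3; next count becomes -22; next (((-base) + abs(step)) == min(step, count)) evaluates to false; next count becomes -17; next total becomes 1; next final value -35. compute2: total becomes 3; next count becomes -22; next (((-base) + (abs(step) * 1)) == min(step, count)) evaluates to false; next count becomes -17; next total becomes 1; next final value -35. Both give -35.
An exhaustive pass over the 72 declared inputs shows identical outputs.
verdict: equivalent


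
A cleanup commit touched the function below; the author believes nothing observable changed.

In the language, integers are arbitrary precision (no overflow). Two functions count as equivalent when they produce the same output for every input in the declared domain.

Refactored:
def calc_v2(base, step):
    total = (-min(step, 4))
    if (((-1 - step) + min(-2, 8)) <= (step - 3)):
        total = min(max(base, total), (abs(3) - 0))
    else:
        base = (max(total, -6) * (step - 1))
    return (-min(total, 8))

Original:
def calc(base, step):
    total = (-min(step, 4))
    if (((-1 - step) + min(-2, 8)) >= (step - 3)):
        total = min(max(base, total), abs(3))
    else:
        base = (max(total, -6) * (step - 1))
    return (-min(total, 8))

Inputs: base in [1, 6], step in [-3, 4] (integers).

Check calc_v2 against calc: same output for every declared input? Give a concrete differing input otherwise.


There is a counterexample at base=1, step=1: 1 on one side, -1 on the other.
calc: total becomes -1; next (((-1 - step) + min(-2, 8)) >= (step - 3)) evaluates to false; next base becomes 0; next final value 1
calc_v2: total becomes -1; next (((-1 - step) + min(-2, 8)) <= (step - 3)) evaluates to true; next total becomes 1; next final value -1
verdict: not equivalent; witness: base=1, step=1


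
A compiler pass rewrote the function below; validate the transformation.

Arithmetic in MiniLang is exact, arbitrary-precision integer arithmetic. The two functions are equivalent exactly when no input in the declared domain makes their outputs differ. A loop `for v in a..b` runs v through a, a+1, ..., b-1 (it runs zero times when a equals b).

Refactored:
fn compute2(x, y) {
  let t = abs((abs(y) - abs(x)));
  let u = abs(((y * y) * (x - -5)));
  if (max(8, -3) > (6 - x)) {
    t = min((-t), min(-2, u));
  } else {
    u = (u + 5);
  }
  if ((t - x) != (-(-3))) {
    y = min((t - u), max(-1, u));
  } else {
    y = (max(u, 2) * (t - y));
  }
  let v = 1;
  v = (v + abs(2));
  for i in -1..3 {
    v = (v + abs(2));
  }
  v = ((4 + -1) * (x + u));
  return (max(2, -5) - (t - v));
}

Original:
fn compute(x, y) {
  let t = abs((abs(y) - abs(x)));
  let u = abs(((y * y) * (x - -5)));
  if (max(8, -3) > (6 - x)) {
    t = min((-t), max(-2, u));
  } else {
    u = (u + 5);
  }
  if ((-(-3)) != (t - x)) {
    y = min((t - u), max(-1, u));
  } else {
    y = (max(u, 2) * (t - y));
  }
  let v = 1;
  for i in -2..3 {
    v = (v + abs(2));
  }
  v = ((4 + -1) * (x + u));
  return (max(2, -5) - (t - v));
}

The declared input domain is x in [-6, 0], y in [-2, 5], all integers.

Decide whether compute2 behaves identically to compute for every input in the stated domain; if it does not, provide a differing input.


These are not equivalent — on x=-1, y=-2 the outputs split (48 vs 49).
compute: t=1, then u=16, then (max(8, -3) > (6 - x)) is true, then t=-1, then ((-(-3)) != (t - x)) is true, then y=-17, then v=1, then (i=-2), then v=3, then (i=-1), then v=5, then (i=0), then v=7, then (i=1), then v=9, then (i=2), then v=11, then v=45, then returns 48
compute2: t=1, then u=16, then (max(8, -3) > (6 - x)) is true, then t=-2, then ((t - x) != (-(-3))) is true, then y=-18, then v=1, then v=3, then (i=-1), then v=5, then (i=0), then v=7, then (i=1), then v=9, then (i=2), then v=11, then v=45, then returns 49
verdict: not equivalent; witness: x=-1, y=-2


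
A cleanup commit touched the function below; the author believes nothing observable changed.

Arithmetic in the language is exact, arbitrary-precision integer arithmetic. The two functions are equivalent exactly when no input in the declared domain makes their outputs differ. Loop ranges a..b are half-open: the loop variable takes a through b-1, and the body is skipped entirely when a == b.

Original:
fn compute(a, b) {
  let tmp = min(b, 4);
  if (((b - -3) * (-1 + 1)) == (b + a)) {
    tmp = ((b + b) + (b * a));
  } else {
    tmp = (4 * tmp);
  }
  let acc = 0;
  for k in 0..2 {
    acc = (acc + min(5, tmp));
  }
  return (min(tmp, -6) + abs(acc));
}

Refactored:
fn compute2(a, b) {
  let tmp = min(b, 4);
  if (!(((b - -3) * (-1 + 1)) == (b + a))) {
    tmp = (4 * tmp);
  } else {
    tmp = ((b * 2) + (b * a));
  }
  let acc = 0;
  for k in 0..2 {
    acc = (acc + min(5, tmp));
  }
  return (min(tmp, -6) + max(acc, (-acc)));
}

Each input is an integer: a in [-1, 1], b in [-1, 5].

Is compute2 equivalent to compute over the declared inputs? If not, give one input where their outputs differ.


Differences: boolean connective usage differs, plus arithmetic usage differs, plus constant usage differs, plus min/max/abs usage differs — yet all 21 inputs agree.
verdict: equivalent


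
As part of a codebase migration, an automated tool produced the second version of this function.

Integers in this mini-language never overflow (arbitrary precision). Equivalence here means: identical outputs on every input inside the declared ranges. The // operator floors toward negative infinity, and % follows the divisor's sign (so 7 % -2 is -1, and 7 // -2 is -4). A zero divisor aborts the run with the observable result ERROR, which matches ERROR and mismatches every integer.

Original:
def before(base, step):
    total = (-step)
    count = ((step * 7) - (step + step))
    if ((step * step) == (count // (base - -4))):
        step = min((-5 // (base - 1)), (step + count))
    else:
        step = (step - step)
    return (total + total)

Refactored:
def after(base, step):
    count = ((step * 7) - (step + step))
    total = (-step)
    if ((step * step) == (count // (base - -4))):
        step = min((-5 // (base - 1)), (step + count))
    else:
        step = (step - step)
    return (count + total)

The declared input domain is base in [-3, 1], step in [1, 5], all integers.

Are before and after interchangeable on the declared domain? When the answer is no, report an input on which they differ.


The rewrite breaks on base=-3, step=1, where the results are -2 and 4.
before: total := -1 | count := 5 | ((step * step) == (count // (base - -4))): false | step := 0 | result -2
after: count := 5 | total := -1 | ((step * step) == (count // (base - -4))): false | step := 0 | result 4
verdict: not equivalent; witness: base=-3, step=1


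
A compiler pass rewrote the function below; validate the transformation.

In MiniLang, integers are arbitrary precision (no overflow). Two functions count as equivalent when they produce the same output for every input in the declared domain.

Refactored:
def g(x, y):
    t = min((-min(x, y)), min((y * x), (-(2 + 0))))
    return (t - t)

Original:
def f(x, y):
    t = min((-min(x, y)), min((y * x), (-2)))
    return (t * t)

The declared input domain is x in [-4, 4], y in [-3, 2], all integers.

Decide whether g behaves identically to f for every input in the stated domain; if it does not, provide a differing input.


Evaluate both at x=-4, y=-3.
f: t=-2, then returns 4
g: t=-2, then returns 0
4 vs 0 — the two versions disagree here.
verdict: not equivalent; witness: x=-4, y=-3


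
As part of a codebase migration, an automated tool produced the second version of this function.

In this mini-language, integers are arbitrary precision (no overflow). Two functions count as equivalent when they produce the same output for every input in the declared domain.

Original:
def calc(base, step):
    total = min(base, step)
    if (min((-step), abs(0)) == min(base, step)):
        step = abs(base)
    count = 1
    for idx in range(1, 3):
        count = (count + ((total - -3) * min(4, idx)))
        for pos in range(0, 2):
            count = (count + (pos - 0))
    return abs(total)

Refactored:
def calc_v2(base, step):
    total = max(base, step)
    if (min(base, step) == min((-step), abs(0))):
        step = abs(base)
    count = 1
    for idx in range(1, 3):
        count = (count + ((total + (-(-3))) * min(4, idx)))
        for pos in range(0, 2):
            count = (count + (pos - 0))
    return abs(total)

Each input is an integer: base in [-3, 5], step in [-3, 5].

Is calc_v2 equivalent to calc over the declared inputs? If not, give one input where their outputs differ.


There is a counterexample at base=-3, step=-2: 3 on one side, 2 on the other.
calc: total becomes -3; next (min((-step), abs(0)) == min(base, step)) evaluates to false; next count becomes 1; next at idx=1:; next count becomes 1; next at pos=0:; next count becomes 1; next at pos=1:; next count becomes 2; next at idx=2:; next count becomes 2; next at pos=0:; next count becomes 2; next at pos=1:; next count becomes 3; next final value 3
calc_v2: total becomes -2; next (min(base, step) == min((-step), abs(0))) evaluates to false; next count becomes 1; next at idx=1:; next count becomes 2; next at pos=0:; next count becomes 2; next at pos=1:; next count becomes 3; next at idx=2:; next count becomes 5; next at pos=0:; next count becomes 5; next at pos=1:; next count becomes 6; next final value 2
verdict: not equivalent; witness: base=-3, step=-2


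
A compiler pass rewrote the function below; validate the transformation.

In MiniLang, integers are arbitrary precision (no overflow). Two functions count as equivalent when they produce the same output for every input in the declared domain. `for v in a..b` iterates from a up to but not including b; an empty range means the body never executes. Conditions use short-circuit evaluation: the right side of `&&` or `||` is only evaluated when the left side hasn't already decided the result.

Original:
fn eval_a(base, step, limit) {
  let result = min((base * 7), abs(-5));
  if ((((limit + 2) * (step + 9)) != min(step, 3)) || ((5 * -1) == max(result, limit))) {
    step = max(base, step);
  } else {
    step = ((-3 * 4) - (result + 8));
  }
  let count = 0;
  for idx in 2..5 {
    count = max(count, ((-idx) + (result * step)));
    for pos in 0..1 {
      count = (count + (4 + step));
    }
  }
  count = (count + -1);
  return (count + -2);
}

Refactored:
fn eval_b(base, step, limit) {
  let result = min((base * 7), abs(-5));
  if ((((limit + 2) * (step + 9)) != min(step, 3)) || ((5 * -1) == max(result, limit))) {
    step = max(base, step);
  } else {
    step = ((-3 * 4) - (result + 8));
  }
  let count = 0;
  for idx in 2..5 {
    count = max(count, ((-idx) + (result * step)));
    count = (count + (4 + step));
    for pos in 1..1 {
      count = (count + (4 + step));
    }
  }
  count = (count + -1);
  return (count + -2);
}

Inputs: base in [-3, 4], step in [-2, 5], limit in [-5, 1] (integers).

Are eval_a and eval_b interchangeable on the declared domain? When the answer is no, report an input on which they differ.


Side by side, the visible changes include: constant usage differs; loop structure differs; statement counts differ; arithmetic usage differs.
Tracing base=-3, step=0, limit=1: eval_a: result=-21, then ((((limit + 2) * (step + 9)) != min(step, 3)) || ((5 * -1) == max(result, limit))) is true, then step=0, then count=0, then (idx=2), then count=0, then (pos=0), then count=4, then (idx=3), then count=4, then (pos=0), then count=8, then (idx=4), then count=8, then (pos=0), then count=12, then count=11, then returns 9 | eval_b: result=-21, then ((((limit + 2) * (step + 9)) != min(step, 3)) || ((5 * -1) == max(result, limit))) is true, then step=0, then count=0, then (idx=2), then count=0, then count=4, then the loop over pos runs zero times, then (idx=3), then count=4, then count=8, then the loop over pos runs zero times, then (idx=4), then count=8, then count=12, then the loop over pos runs zero times, then count=11, then returns 9 — matching result 9.
Across all 448 domain points the two functions coincide.
verdict: equivalent


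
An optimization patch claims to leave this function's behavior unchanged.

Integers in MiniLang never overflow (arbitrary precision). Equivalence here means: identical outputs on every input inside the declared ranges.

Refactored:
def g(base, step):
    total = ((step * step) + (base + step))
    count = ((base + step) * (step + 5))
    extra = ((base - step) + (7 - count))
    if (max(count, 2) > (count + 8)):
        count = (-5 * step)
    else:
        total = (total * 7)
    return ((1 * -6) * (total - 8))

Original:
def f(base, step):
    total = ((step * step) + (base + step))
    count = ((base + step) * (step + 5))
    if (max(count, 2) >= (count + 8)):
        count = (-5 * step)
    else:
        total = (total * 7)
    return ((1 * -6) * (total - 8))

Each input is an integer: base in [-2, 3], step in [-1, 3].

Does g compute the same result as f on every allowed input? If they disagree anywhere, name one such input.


The one real change (`(max(count, 2) >= (count + 8))` became `(max(count, 2) > (count + 8))`) has no effect anywhere in the declared ranges.
One worked example (base=1, step=3) — f: total := 13 | count := 32 | (max(count, 2) >= (count + 8)): false | total := 91 | result -498; g: total := 13 | count := 32 | extra := -27 | (max(count, 2) > (count + 8)): false | total := 91 | result -498; agreement on -498.
Sweeping the whole domain (30 inputs) finds no disagreement.
verdict: equivalent
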